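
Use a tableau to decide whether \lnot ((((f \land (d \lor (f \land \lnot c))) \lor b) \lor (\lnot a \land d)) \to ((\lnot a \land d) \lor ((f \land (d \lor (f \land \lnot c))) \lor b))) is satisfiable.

Unsatisfiable

Initial set: {T \lnot ((((f \land (d \lor (f \land \lnot c))) \lor b) \lor (\lnot a \land d)) \to ((\lnot a \land d) \lor ((f \land (d \lor (f \land \lnot c))) \lor b)))}.
T \lnot ((((f \land (d \lor (f \land \lnot c))) \lor b) \lor (\lnot a \land d)) \to ((\lnot a \land d) \lor ((f \land (d \lor (f \land \lnot c))) \lor b))): α-rule — add T (((f \land (d \lor (f \land \lnot c))) \lor b) \lor (\lnot a \land d)), F ((\lnot a \land d) \lor ((f \land (d \lor (f \land \lnot c))) \lor b)).
F ((\lnot a \land d) \lor ((f \land (d \lor (f \land \lnot c))) \lor b)): α-rule — add F (\lnot a \land d), F ((f \land (d \lor (f \land \lnot c))) \lor b).
F ((f \land (d \lor (f \land \lnot c))) \lor b): α-rule — add F (f \land (d \lor (f \land \lnot c))), F b.
T (((f \land (d \lor (f \land \lnot c))) \lor b) \lor (\lnot a \land d)): β-rule — branch into T ((f \land (d \lor (f \land \lnot c))) \lor b)  //  T (\lnot a \land d).
  branch 1 (add T ((f \land (d \lor (f \land \lnot c))) \lor b)):
    F (\lnot a \land d): β-rule — branch into F \lnot a  //  F d.
      branch 1.1 (add F \lnot a):
        F (f \land (d \lor (f \land \lnot c))): β-rule — branch into F f  //  F (d \lor (f \land \lnot c)).
          branch 1.1.1 (add F f):
            T ((f \land (d \lor (f \land \lnot c))) \lor b): β-rule — branch into T (f \land (d \lor (f \land \lnot c)))  //  T b.
              branch 1.1.1.1 (add T (f \land (d \lor (f \land \lnot c)))):
                T (f \land (d \lor (f \land \lnot c))): α-rule — add T f, T (d \lor (f \land \lnot c)).
                × closes — contains both f and \lnot f.
              branch 1.1.1.2 (add T b):
                × closes — contains both b and \lnot b.
          branch 1.1.2 (add F (d \lor (f \land \lnot c))):
            F (d \lor (f \land \lnot c)): α-rule — add F d, F (f \land \lnot c).
            T ((f \land (d \lor (f \land \lnot c))) \lor b): β-rule — branch into T (f \land (d \lor (f \land \lnot c)))  //  T b.
              branch 1.1.2.1 (add T (f \land (d \lor (f \land \lnot c)))):
                T (f \land (d \lor (f \land \lnot c))): α-rule — add T f, T (d \lor (f \land \lnot c)).
                F (f \land \lnot c): β-rule — branch into F f  //  F \lnot c.
                  branch 1.1.2.1.1 (add F f):
                    × closes — contains both f and \lnot f.
                  branch 1.1.2.1.2 (add F \lnot c):
                    T (d \lor (f \land \lnot c)): β-rule — branch into T d  //  T (f \land \lnot c).
                      branch 1.1.2.1.2.1 (add T d):
                        × closes — contains both d and \lnot d.
                      branch 1.1.2.1.2.2 (add T (f \land \lnot c)):
                        T (f \land \lnot c): α-rule — add T f, T \lnot c.
                        × closes — contains both c and \lnot c.
              branch 1.1.2.2 (add T b):
                × closes — contains both b and \lnot b.
      branch 1.2 (add F d):
        F (f \land (d \lor (f \land \lnot c))): β-rule — branch into F f  //  F (d \lor (f \land \lnot c)).
          branch 1.2.1 (add F f):
            T ((f \land (d \lor (f \land \lnot c))) \lor b): β-rule — branch into T (f \land (d \lor (f \land \lnot c)))  //  T b.
              branch 1.2.1.1 (add T (f \land (d \lor (f \land \lnot c)))):
                T (f \land (d \lor (f \land \lnot c))): α-rule — add T f, T (d \lor (f \land \lnot c)).
                × closes — contains both f and \lnot f.
              branch 1.2.1.2 (add T b):
                × closes — contains both b and \lnot b.
          branch 1.2.2 (add F (d \lor (f \land \lnot c))):
            F (d \lor (f \land \lnot c)): α-rule — add F d, F (f \land \lnot c).
            T ((f \land (d \lor (f \land \lnot c))) \lor b): β-rule — branch into T (f \land (d \lor (f \land \lnot c)))  //  T b.
              branch 1.2.2.1 (add T (f \land (d \lor (f \land \lnot c)))):
                T (f \land (d \lor (f \land \lnot c))): α-rule — add T f, T (d \lor (f \land \lnot c)).
                F (f \land \lnot c): β-rule — branch into F f  //  F \lnot c.
                  branch 1.2.2.1.1 (add F f):
                    × closes — contains both f and \lnot f.
                  branch 1.2.2.1.2 (add F \lnot c):
                    T (d \lor (f \land \lnot c)): β-rule — branch into T d  //  T (f \land \lnot c).
                      branch 1.2.2.1.2.1 (add T d):
                        × closes — contains both d and \lnot d.
                      branch 1.2.2.1.2.2 (add T (f \land \lnot c)):
                        T (f \land \lnot c): α-rule — add T f, T \lnot c.
                        × closes — contains both c and \lnot c.
              branch 1.2.2.2 (add T b):
                × closes — contains both b and \lnot b.
  branch 2 (add T (\lnot a \land d)):
    T (\lnot a \land d): α-rule — add T \lnot a, T d.
    F (\lnot a \land d): β-rule — branch into F \lnot a  //  F d.
      branch 2.1 (add F \lnot a):
        × closes — contains both a and \lnot a.
      branch 2.2 (add F d):
        × closes — contains both d and \lnot d.
All 14 branches close.
Every branch closed; the formula is unsatisfiable.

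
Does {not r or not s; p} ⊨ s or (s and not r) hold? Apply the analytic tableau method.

No

Initial set: {(not r or not s); p; not (s or (s and not r))}.
not (s or (s and not r)): α-rule — add not s, not (s and not r).
(not r or not s): β-rule — branch into not r  //  not s.
  branch 1 (add not r):
    not (s and not r): β-rule — branch into not s  //  not not r.
      branch 1.1 (add not s):
        ○ open, literals {p=1, r=0, s=0}.
      branch 1.2 (add not not r):
        × closes — contains both r and not r.
  branch 2 (add not s):
    not (s and not r): β-rule — branch into not s  //  not not r.
      branch 2.1 (add not s):
        ○ open, literals {p=1, s=0}.
      branch 2.2 (add not not r):
        ○ open, literals {p=1, r=1, s=0}.
1 branch closed, 3 open.
An open branch gives a countermodel: p=1, r=0, s=0 (unmentioned atoms arbitrary); the premises hold there but the conclusion fails.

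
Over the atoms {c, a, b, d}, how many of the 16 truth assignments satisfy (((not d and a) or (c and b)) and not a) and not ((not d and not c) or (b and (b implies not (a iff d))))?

Initial set: {((((not d and a) or (c and b)) and not a) and not ((not d and not c) or (b and (b implies not (a iff d)))))}.
((((not d and a) or (c and b)) and not a) and not ((not d and not c) or (b and (b implies not (a iff d))))): α-rule — add (((not d and a) or (c and b)) and not a), not ((not d and not c) or (b and (b implies not (a iff d)))).
(((not d and a) or (c and b)) and not a): α-rule — add ((not d and a) or (c and b)), not a.
not ((not d and not c) or (b and (b implies not (a iff d)))): α-rule — add not (not d and not c), not (b and (b implies not (a iff d))).
((not d and a) or (c and b)): β-rule — branch into (not d and a)  //  (c and b).
  branch 1 (add (not d and a)):
    (not d and a): α-rule — add not d, a.
    × closes — contains both a and not a.
  branch 2 (add (c and b)):
    (c and b): α-rule — add c, b.
    not (not d and not c): β-rule — branch into not not d  //  not not c.
      branch 2.1 (add not not d):
        not (b and (b implies not (a iff d))): β-rule — branch into not b  //  not (b implies not (a iff d)).
          branch 2.1.1 (add not b):
            × closes — contains both b and not b.
          branch 2.1.2 (add not (b implies not (a iff d))):
            not (b implies not (a iff d)): α-rule — add b, not not (a iff d).
            not not (a iff d): β-rule — branch into a, d  //  not a, not d.
              branch 2.1.2.1 (add a, d):
                × closes — contains both a and not a.
              branch 2.1.2.2 (add not a, not d):
                × closes — contains both d and not d.
      branch 2.2 (add not not c):
        not (b and (b implies not (a iff d))): β-rule — branch into not b  //  not (b implies not (a iff d)).
          branch 2.2.1 (add not b):
            × closes — contains both b and not b.
          branch 2.2.2 (add not (b implies not (a iff d))):
            not (b implies not (a iff d)): α-rule — add b, not not (a iff d).
            not not (a iff d): β-rule — branch into a, d  //  not a, not d.
              branch 2.2.2.1 (add a, d):
                × closes — contains both a and not a.
              branch 2.2.2.2 (add not a, not d):
                ○ open, literals {a=false, b=true, c=true, d=false}.
6 branches closed, 1 open.
Each open branch fixes some atoms; the unmentioned ones are free. Counting distinct full assignments: branch {a=false, b=true, c=true, d=false} (none free) contributes 1 new. Total: 1.

1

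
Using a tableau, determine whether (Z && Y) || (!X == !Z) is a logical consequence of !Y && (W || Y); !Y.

No

Initial set: {(!Y && (W || Y)); !Y; !((Z && Y) || (!X == !Z))}.
(!Y && (W || Y)): α-rule — add !Y, (W || Y).
!((Z && Y) || (!X == !Z)): α-rule — add !(Z && Y), !(!X == !Z).
(W || Y): β-rule — branch into W  //  Y.
  branch 1 (add W):
    !(Z && Y): β-rule — branch into !Z  //  !Y.
      branch 1.1 (add !Z):
        !(!X == !Z): β-rule — branch into !X, !!Z  //  !!X, !Z.
          branch 1.1.1 (add !X, !!Z):
            × closes — contains both Z and !Z.
          branch 1.1.2 (add !!X, !Z):
            ○ open, literals {W=true, X=true, Y=false, Z=false}.
      branch 1.2 (add !Y):
        !(!X == !Z): β-rule — branch into !X, !!Z  //  !!X, !Z.
          branch 1.2.1 (add !X, !!Z):
            ○ open, literals {W=true, X=false, Y=false, Z=true}.
          branch 1.2.2 (add !!X, !Z):
            ○ open, literals {W=true, X=true, Y=false, Z=false}.
  branch 2 (add Y):
    × closes — contains both Y and !Y.
2 branches closed, 3 open.
An open branch gives a countermodel: W=true, X=true, Y=false, Z=false (unmentioned atoms arbitrary); the premises hold there but the conclusion fails.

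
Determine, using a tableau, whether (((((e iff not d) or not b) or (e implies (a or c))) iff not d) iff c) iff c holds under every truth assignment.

Not valid

Assume the negation and expand:
Initial set: {F ((((((e iff not d) or not b) or (e implies (a or c))) iff not d) iff c) iff c)}.
F ((((((e iff not d) or not b) or (e implies (a or c))) iff not d) iff c) iff c): β-rule — branch into T (((((e iff not d) or not b) or (e implies (a or c))) iff not d) iff c), F c  //  F (((((e iff not d) or not b) or (e implies (a or c))) iff not d) iff c), T c.
  branch 1 (add T (((((e iff not d) or not b) or (e implies (a or c))) iff not d) iff c), F c):
    T (((((e iff not d) or not b) or (e implies (a or c))) iff not d) iff c): β-rule — branch into T ((((e iff not d) or not b) or (e implies (a or c))) iff not d), T c  //  F ((((e iff not d) or not b) or (e implies (a or c))) iff not d), F c.
      branch 1.1 (add T ((((e iff not d) or not b) or (e implies (a or c))) iff not d), T c):
        × closes — contains both c and not c.
      branch 1.2 (add F ((((e iff not d) or not b) or (e implies (a or c))) iff not d), F c):
        F ((((e iff not d) or not b) or (e implies (a or c))) iff not d): β-rule — branch into T (((e iff not d) or not b) or (e implies (a or c))), F not d  //  F (((e iff not d) or not b) or (e implies (a or c))), T not d.
          branch 1.2.1 (add T (((e iff not d) or not b) or (e implies (a or c))), F not d):
            T (((e iff not d) or not b) or (e implies (a or c))): β-rule — branch into T ((e iff not d) or not b)  //  T (e implies (a or c)).
              branch 1.2.1.1 (add T ((e iff not d) or not b)):
                T ((e iff not d) or not b): β-rule — branch into T (e iff not d)  //  T not b.
                  branch 1.2.1.1.1 (add T (e iff not d)):
                    T (e iff not d): β-rule — branch into T e, T not d  //  F e, F not d.
                      branch 1.2.1.1.1.1 (add T e, T not d):
                        × closes — contains both d and not d.
                      branch 1.2.1.1.1.2 (add F e, F not d):
                        ○ open, literals {c=0, d=1, e=0}.
                  branch 1.2.1.1.2 (add T not b):
                    ○ open, literals {b=0, c=0, d=1}.
              branch 1.2.1.2 (add T (e implies (a or c))):
                T (e implies (a or c)): β-rule — branch into F e  //  T (a or c).
                  branch 1.2.1.2.1 (add F e):
                    ○ open, literals {c=0, d=1, e=0}.
                  branch 1.2.1.2.2 (add T (a or c)):
                    T (a or c): β-rule — branch into T a  //  T c.
                      branch 1.2.1.2.2.1 (add T a):
                        ○ open, literals {a=1, c=0, d=1}.
                      branch 1.2.1.2.2.2 (add T c):
                        × closes — contains both c and not c.
          branch 1.2.2 (add F (((e iff not d) or not b) or (e implies (a or c))), T not d):
            F (((e iff not d) or not b) or (e implies (a or c))): α-rule — add F ((e iff not d) or not b), F (e implies (a or c)).
            F ((e iff not d) or not b): α-rule — add F (e iff not d), F not b.
            F (e implies (a or c)): α-rule — add T e, F (a or c).
            F (a or c): α-rule — add F a, F c.
            F (e iff not d): β-rule — branch into T e, F not d  //  F e, T not d.
              branch 1.2.2.1 (add T e, F not d):
                × closes — contains both d and not d.
              branch 1.2.2.2 (add F e, T not d):
                × closes — contains both e and not e.
  branch 2 (add F (((((e iff not d) or not b) or (e implies (a or c))) iff not d) iff c), T c):
    F (((((e iff not d) or not b) or (e implies (a or c))) iff not d) iff c): β-rule — branch into T ((((e iff not d) or not b) or (e implies (a or c))) iff not d), F c  //  F ((((e iff not d) or not b) or (e implies (a or c))) iff not d), T c.
      branch 2.1 (add T ((((e iff not d) or not b) or (e implies (a or c))) iff not d), F c):
        × closes — contains both c and not c.
      branch 2.2 (add F ((((e iff not d) or not b) or (e implies (a or c))) iff not d), T c):
        F ((((e iff not d) or not b) or (e implies (a or c))) iff not d): β-rule — branch into T (((e iff not d) or not b) or (e implies (a or c))), F not d  //  F (((e iff not d) or not b) or (e implies (a or c))), T not d.
          branch 2.2.1 (add T (((e iff not d) or not b) or (e implies (a or c))), F not d):
            T (((e iff not d) or not b) or (e implies (a or c))): β-rule — branch into T ((e iff not d) or not b)  //  T (e implies (a or c)).
              branch 2.2.1.1 (add T ((e iff not d) or not b)):
                T ((e iff not d) or not b): β-rule — branch into T (e iff not d)  //  T not b.
                  branch 2.2.1.1.1 (add T (e iff not d)):
                    T (e iff not d): β-rule — branch into T e, T not d  //  F e, F not d.
                      branch 2.2.1.1.1.1 (add T e, T not d):
                        × closes — contains both d and not d.
                      branch 2.2.1.1.1.2 (add F e, F not d):
                        ○ open, literals {c=1, d=1, e=0}.
                  branch 2.2.1.1.2 (add T not b):
                    ○ open, literals {b=0, c=1, d=1}.
              branch 2.2.1.2 (add T (e implies (a or c))):
                T (e implies (a or c)): β-rule — branch into F e  //  T (a or c).
                  branch 2.2.1.2.1 (add F e):
                    ○ open, literals {c=1, d=1, e=0}.
                  branch 2.2.1.2.2 (add T (a or c)):
                    T (a or c): β-rule — branch into T a  //  T c.
                      branch 2.2.1.2.2.1 (add T a):
                        ○ open, literals {a=1, c=1, d=1}.
                      branch 2.2.1.2.2.2 (add T c):
                        ○ open, literals {c=1, d=1}.
          branch 2.2.2 (add F (((e iff not d) or not b) or (e implies (a or c))), T not d):
            F (((e iff not d) or not b) or (e implies (a or c))): α-rule — add F ((e iff not d) or not b), F (e implies (a or c)).
            F ((e iff not d) or not b): α-rule — add F (e iff not d), F not b.
            F (e implies (a or c)): α-rule — add T e, F (a or c).
            F (a or c): α-rule — add F a, F c.
            × closes — contains both c and not c.
8 branches closed, 9 open.
An open branch gives a countermodel: c=0, d=1, e=0 (unmentioned atoms arbitrary); under it the original formula is false.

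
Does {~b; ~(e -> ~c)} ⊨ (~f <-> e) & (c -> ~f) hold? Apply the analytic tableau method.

No

Initial set: {T ~b; T ~(e -> ~c); F ((~f <-> e) & (c -> ~f))}.
T ~(e -> ~c): α-rule — add T e, F ~c.
F ((~f <-> e) & (c -> ~f)): β-rule — branch into F (~f <-> e)  //  F (c -> ~f).
  branch 1 (add F (~f <-> e)):
    F (~f <-> e): β-rule — branch into T ~f, F e  //  F ~f, T e.
      branch 1.1 (add T ~f, F e):
        × closes — contains both e and ~e.
      branch 1.2 (add F ~f, T e):
        ○ open, literals {b=0, c=1, e=1, f=1}.
  branch 2 (add F (c -> ~f)):
    F (c -> ~f): α-rule — add T c, F ~f.
    ○ open, literals {b=0, c=1, e=1, f=1}.
1 branch closed, 2 open.
An open branch gives a countermodel: b=0, c=1, e=1, f=1 (unmentioned atoms arbitrary); the premises hold there but the conclusion fails.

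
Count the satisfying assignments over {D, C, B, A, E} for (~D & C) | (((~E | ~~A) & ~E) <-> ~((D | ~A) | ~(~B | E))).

19

Initial set: {((~D & C) | (((~E | ~~A) & ~E) <-> ~((D | ~A) | ~(~B | E))))}.
((~D & C) | (((~E | ~~A) & ~E) <-> ~((D | ~A) | ~(~B | E)))): β-rule — branch into (~D & C)  //  (((~E | ~~A) & ~E) <-> ~((D | ~A) | ~(~B | E))).
  branch 1 (add (~D & C)):
    (~D & C): α-rule — add ~D, C.
    ○ open, literals {C=1, D=0}.
  branch 2 (add (((~E | ~~A) & ~E) <-> ~((D | ~A) | ~(~B | E)))):
    (((~E | ~~A) & ~E) <-> ~((D | ~A) | ~(~B | E))): β-rule — branch into ((~E | ~~A) & ~E), ~((D | ~A) | ~(~B | E))  //  ~((~E | ~~A) & ~E), ~~((D | ~A) | ~(~B | E)).
      branch 2.1 (add ((~E | ~~A) & ~E), ~((D | ~A) | ~(~B | E))):
        ((~E | ~~A) & ~E): α-rule — add (~E | ~~A), ~E.
        ~((D | ~A) | ~(~B | E)): α-rule — add ~(D | ~A), ~~(~B | E).
        ~(D | ~A): α-rule — add ~D, ~~A.
        (~E | ~~A): β-rule — branch into ~E  //  ~~A.
          branch 2.1.1 (add ~E):
            ~~(~B | E): β-rule — branch into ~B  //  E.
              branch 2.1.1.1 (add ~B):
                ○ open, literals {A=1, B=0, D=0, E=0}.
              branch 2.1.1.2 (add E):
                × closes — contains both E and ~E.
          branch 2.1.2 (add ~~A):
            ~~A: drop double negation, giving A.
            ~~(~B | E): β-rule — branch into ~B  //  E.
              branch 2.1.2.1 (add ~B):
                ○ open, literals {A=1, B=0, D=0, E=0}.
              branch 2.1.2.2 (add E):
                × closes — contains both E and ~E.
      branch 2.2 (add ~((~E | ~~A) & ~E), ~~((D | ~A) | ~(~B | E))):
        ~((~E | ~~A) & ~E): β-rule — branch into ~(~E | ~~A)  //  ~~E.
          branch 2.2.1 (add ~(~E | ~~A)):
            ~(~E | ~~A): α-rule — add ~~E, ~~~A.
            ~~~A: drop double negation, giving ~A.
            ~~((D | ~A) | ~(~B | E)): β-rule — branch into (D | ~A)  //  ~(~B | E).
              branch 2.2.1.1 (add (D | ~A)):
                (D | ~A): β-rule — branch into D  //  ~A.
                  branch 2.2.1.1.1 (add D):
                    ○ open, literals {A=0, D=1, E=1}.
                  branch 2.2.1.1.2 (add ~A):
                    ○ open, literals {A=0, E=1}.
              branch 2.2.1.2 (add ~(~B | E)):
                ~(~B | E): α-rule — add ~~B, ~E.
                × closes — contains both E and ~E.
          branch 2.2.2 (add ~~E):
            ~~((D | ~A) | ~(~B | E)): β-rule — branch into (D | ~A)  //  ~(~B | E).
              branch 2.2.2.1 (add (D | ~A)):
                (D | ~A): β-rule — branch into D  //  ~A.
                  branch 2.2.2.1.1 (add D):
                    ○ open, literals {D=1, E=1}.
                  branch 2.2.2.1.2 (add ~A):
                    ○ open, literals {A=0, E=1}.
              branch 2.2.2.2 (add ~(~B | E)):
                ~(~B | E): α-rule — add ~~B, ~E.
                × closes — contains both E and ~E.
4 branches closed, 7 open.
Each open branch fixes some atoms; the unmentioned ones are free. Counting distinct full assignments: branch {C=1, D=0} (B, A, E) contributes 8 new; branch {A=1, B=0, D=0, E=0} (C) contributes 1 new; branch {A=1, B=0, D=0, E=0} (C) contributes 0 new; branch {A=0, D=1, E=1} (C, B) contributes 4 new; branch {A=0, E=1} (D, C, B) contributes 2 new; branch {D=1, E=1} (C, B, A) contributes 4 new; branch {A=0, E=1} (D, C, B) contributes 0 new. Total: 19.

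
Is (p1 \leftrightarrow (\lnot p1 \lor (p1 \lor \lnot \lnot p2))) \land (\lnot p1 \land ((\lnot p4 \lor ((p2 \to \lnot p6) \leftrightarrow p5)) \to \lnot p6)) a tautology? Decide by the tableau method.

Assume the negation and expand:
Initial set: {\lnot ((p1 \leftrightarrow (\lnot p1 \lor (p1 \lor \lnot \lnot p2))) \land (\lnot p1 \land ((\lnot p4 \lor ((p2 \to \lnot p6) \leftrightarrow p5)) \to \lnot p6)))}.
\lnot ((p1 \leftrightarrow (\lnot p1 \lor (p1 \lor \lnot \lnot p2))) \land (\lnot p1 \land ((\lnot p4 \lor ((p2 \to \lnot p6) \leftrightarrow p5)) \to \lnot p6))): β-rule — branch into \lnot (p1 \leftrightarrow (\lnot p1 \lor (p1 \lor \lnot \lnot p2)))  //  \lnot (\lnot p1 \land ((\lnot p4 \lor ((p2 \to \lnot p6) \leftrightarrow p5)) \to \lnot p6)).
  branch 1 (add \lnot (p1 \leftrightarrow (\lnot p1 \lor (p1 \lor \lnot \lnot p2)))):
    \lnot (p1 \leftrightarrow (\lnot p1 \lor (p1 \lor \lnot \lnot p2))): β-rule — branch into p1, \lnot (\lnot p1 \lor (p1 \lor \lnot \lnot p2))  //  \lnot p1, (\lnot p1 \lor (p1 \lor \lnot \lnot p2)).
      branch 1.1 (add p1, \lnot (\lnot p1 \lor (p1 \lor \lnot \lnot p2))):
        \lnot (\lnot p1 \lor (p1 \lor \lnot \lnot p2)): α-rule — add \lnot \lnot p1, \lnot (p1 \lor \lnot \lnot p2).
        \lnot (p1 \lor \lnot \lnot p2): α-rule — add \lnot p1, \lnot \lnot \lnot p2.
        × closes — contains both p1 and \lnot p1.
      branch 1.2 (add \lnot p1, (\lnot p1 \lor (p1 \lor \lnot \lnot p2))):
        (\lnot p1 \lor (p1 \lor \lnot \lnot p2)): β-rule — branch into \lnot p1  //  (p1 \lor \lnot \lnot p2).
          branch 1.2.1 (add \lnot p1):
            ○ open, literals {p1=F}.
          branch 1.2.2 (add (p1 \lor \lnot \lnot p2)):
            (p1 \lor \lnot \lnot p2): β-rule — branch into p1  //  \lnot \lnot p2.
              branch 1.2.2.1 (add p1):
                × closes — contains both p1 and \lnot p1.
              branch 1.2.2.2 (add \lnot \lnot p2):
                \lnot \lnot p2: drop double negation, giving p2.
                ○ open, literals {p1=F, p2=T}.
  branch 2 (add \lnot (\lnot p1 \land ((\lnot p4 \lor ((p2 \to \lnot p6) \leftrightarrow p5)) \to \lnot p6))):
    \lnot (\lnot p1 \land ((\lnot p4 \lor ((p2 \to \lnot p6) \leftrightarrow p5)) \to \lnot p6)): β-rule — branch into \lnot \lnot p1  //  \lnot ((\lnot p4 \lor ((p2 \to \lnot p6) \leftrightarrow p5)) \to \lnot p6).
      branch 2.1 (add \lnot \lnot p1):
        ○ open, literals {p1=T}.
      branch 2.2 (add \lnot ((\lnot p4 \lor ((p2 \to \lnot p6) \leftrightarrow p5)) \to \lnot p6)):
        \lnot ((\lnot p4 \lor ((p2 \to \lnot p6) \leftrightarrow p5)) \to \lnot p6): α-rule — add (\lnot p4 \lor ((p2 \to \lnot p6) \leftrightarrow p5)), \lnot \lnot p6.
        (\lnot p4 \lor ((p2 \to \lnot p6) \leftrightarrow p5)): β-rule — branch into \lnot p4  //  ((p2 \to \lnot p6) \leftrightarrow p5).
          branch 2.2.1 (add \lnot p4):
            ○ open, literals {p4=F, p6=T}.
          branch 2.2.2 (add ((p2 \to \lnot p6) \leftrightarrow p5)):
            ((p2 \to \lnot p6) \leftrightarrow p5): β-rule — branch into (p2 \to \lnot p6), p5  //  \lnot (p2 \to \lnot p6), \lnot p5.
              branch 2.2.2.1 (add (p2 \to \lnot p6), p5):
                (p2 \to \lnot p6): β-rule — branch into \lnot p2  //  \lnot p6.
                  branch 2.2.2.1.1 (add \lnot p2):
                    ○ open, literals {p2=F, p5=T, p6=T}.
                  branch 2.2.2.1.2 (add \lnot p6):
                    × closes — contains both p6 and \lnot p6.
              branch 2.2.2.2 (add \lnot (p2 \to \lnot p6), \lnot p5):
                \lnot (p2 \to \lnot p6): α-rule — add p2, \lnot \lnot p6.
                ○ open, literals {p2=T, p5=F, p6=T}.
3 branches closed, 6 open.
An open branch gives a countermodel: p1=F (unmentioned atoms arbitrary); under it the original formula is false.

Not valid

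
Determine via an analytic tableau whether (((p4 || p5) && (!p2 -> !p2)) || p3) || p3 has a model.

Satisfiable

Initial set: {((((p4 || p5) && (!p2 -> !p2)) || p3) || p3)}.
((((p4 || p5) && (!p2 -> !p2)) || p3) || p3): β-rule — branch into (((p4 || p5) && (!p2 -> !p2)) || p3)  //  p3.
  branch 1 (add (((p4 || p5) && (!p2 -> !p2)) || p3)):
    (((p4 || p5) && (!p2 -> !p2)) || p3): β-rule — branch into ((p4 || p5) && (!p2 -> !p2))  //  p3.
      branch 1.1 (add ((p4 || p5) && (!p2 -> !p2))):
        ((p4 || p5) && (!p2 -> !p2)): α-rule — add (p4 || p5), (!p2 -> !p2).
        (p4 || p5): β-rule — branch into p4  //  p5.
          branch 1.1.1 (add p4):
            (!p2 -> !p2): β-rule — branch into !!p2  //  !p2.
              branch 1.1.1.1 (add !!p2):
                ○ open, literals {p2=1, p4=1}.
              branch 1.1.1.2 (add !p2):
                ○ open, literals {p2=0, p4=1}.
          branch 1.1.2 (add p5):
            (!p2 -> !p2): β-rule — branch into !!p2  //  !p2.
              branch 1.1.2.1 (add !!p2):
                ○ open, literals {p2=1, p5=1}.
              branch 1.1.2.2 (add !p2):
                ○ open, literals {p2=0, p5=1}.
      branch 1.2 (add p3):
        ○ open, literals {p3=1}.
  branch 2 (add p3):
    ○ open, literals {p3=1}.
0 branches closed, 6 open.
An open branch gives a satisfying assignment: p2=1, p4=1.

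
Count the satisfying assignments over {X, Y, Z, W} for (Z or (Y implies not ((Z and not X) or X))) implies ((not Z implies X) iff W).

Initial set: {T ((Z or (Y implies not ((Z and not X) or X))) implies ((not Z implies X) iff W))}.
T ((Z or (Y implies not ((Z and not X) or X))) implies ((not Z implies X) iff W)): β-rule — branch into F (Z or (Y implies not ((Z and not X) or X)))  //  T ((not Z implies X) iff W).
  branch 1 (add F (Z or (Y implies not ((Z and not X) or X)))):
    F (Z or (Y implies not ((Z and not X) or X))): α-rule — add F Z, F (Y implies not ((Z and not X) or X)).
    F (Y implies not ((Z and not X) or X)): α-rule — add T Y, F not ((Z and not X) or X).
    F not ((Z and not X) or X): β-rule — branch into T (Z and not X)  //  T X.
      branch 1.1 (add T (Z and not X)):
        T (Z and not X): α-rule — add T Z, T not X.
        × closes — contains both Z and not Z.
      branch 1.2 (add T X):
        ○ open, literals {X=1, Y=1, Z=0}.
  branch 2 (add T ((not Z implies X) iff W)):
    T ((not Z implies X) iff W): β-rule — branch into T (not Z implies X), T W  //  F (not Z implies X), F W.
      branch 2.1 (add T (not Z implies X), T W):
        T (not Z implies X): β-rule — branch into F not Z  //  T X.
          branch 2.1.1 (add F not Z):
            ○ open, literals {W=1, Z=1}.
          branch 2.1.2 (add T X):
            ○ open, literals {W=1, X=1}.
      branch 2.2 (add F (not Z implies X), F W):
        F (not Z implies X): α-rule — add T not Z, F X.
        ○ open, literals {W=0, X=0, Z=0}.
1 branch closed, 4 open.
Each open branch fixes some atoms; the unmentioned ones are free. Counting distinct full assignments: branch {X=1, Y=1, Z=0} (W) contributes 2 new; branch {W=1, Z=1} (X, Y) contributes 4 new; branch {W=1, X=1} (Y, Z) contributes 1 new; branch {W=0, X=0, Z=0} (Y) contributes 2 new. Total: 9.

9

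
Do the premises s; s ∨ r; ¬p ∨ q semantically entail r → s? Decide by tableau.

Yes

Initial set: {s; (s ∨ r); (¬p ∨ q); ¬(r → s)}.
¬(r → s): α-rule — add r, ¬s.
× closes — contains both s and ¬s.
All 1 branch closes.
Every branch closed, so the premises entail the conclusion.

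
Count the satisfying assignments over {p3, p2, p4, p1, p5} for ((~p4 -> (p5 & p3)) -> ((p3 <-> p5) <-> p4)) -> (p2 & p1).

Initial set: {(((~p4 -> (p5 & p3)) -> ((p3 <-> p5) <-> p4)) -> (p2 & p1))}.
(((~p4 -> (p5 & p3)) -> ((p3 <-> p5) <-> p4)) -> (p2 & p1)): β-rule — branch into ~((~p4 -> (p5 & p3)) -> ((p3 <-> p5) <-> p4))  //  (p2 & p1).
  branch 1 (add ~((~p4 -> (p5 & p3)) -> ((p3 <-> p5) <-> p4))):
    ~((~p4 -> (p5 & p3)) -> ((p3 <-> p5) <-> p4)): α-rule — add (~p4 -> (p5 & p3)), ~((p3 <-> p5) <-> p4).
    (~p4 -> (p5 & p3)): β-rule — branch into ~~p4  //  (p5 & p3).
      branch 1.1 (add ~~p4):
        ~((p3 <-> p5) <-> p4): β-rule — branch into (p3 <-> p5), ~p4  //  ~(p3 <-> p5), p4.
          branch 1.1.1 (add (p3 <-> p5), ~p4):
            × closes — contains both p4 and ~p4.
          branch 1.1.2 (add ~(p3 <-> p5), p4):
            ~(p3 <-> p5): β-rule — branch into p3, ~p5  //  ~p3, p5.
              branch 1.1.2.1 (add p3, ~p5):
                ○ open, literals {p3=T, p4=T, p5=F}.
              branch 1.1.2.2 (add ~p3, p5):
                ○ open, literals {p3=F, p4=T, p5=T}.
      branch 1.2 (add (p5 & p3)):
        (p5 & p3): α-rule — add p5, p3.
        ~((p3 <-> p5) <-> p4): β-rule — branch into (p3 <-> p5), ~p4  //  ~(p3 <-> p5), p4.
          branch 1.2.1 (add (p3 <-> p5), ~p4):
            (p3 <-> p5): β-rule — branch into p3, p5  //  ~p3, ~p5.
              branch 1.2.1.1 (add p3, p5):
                ○ open, literals {p3=T, p4=F, p5=T}.
              branch 1.2.1.2 (add ~p3, ~p5):
                × closes — contains both p3 and ~p3.
          branch 1.2.2 (add ~(p3 <-> p5), p4):
            ~(p3 <-> p5): β-rule — branch into p3, ~p5  //  ~p3, p5.
              branch 1.2.2.1 (add p3, ~p5):
                × closes — contains both p5 and ~p5.
              branch 1.2.2.2 (add ~p3, p5):
                × closes — contains both p3 and ~p3.
  branch 2 (add (p2 & p1)):
    (p2 & p1): α-rule — add p2, p1.
    ○ open, literals {p1=T, p2=T}.
4 branches closed, 4 open.
Each open branch fixes some atoms; the unmentioned ones are free. Counting distinct full assignments: branch {p3=T, p4=T, p5=F} (p2, p1) contributes 4 new; branch {p3=F, p4=T, p5=T} (p2, p1) contributes 4 new; branch {p3=T, p4=F, p5=T} (p2, p1) contributes 4 new; branch {p1=T, p2=T} (p3, p4, p5) contributes 5 new. Total: 17.

17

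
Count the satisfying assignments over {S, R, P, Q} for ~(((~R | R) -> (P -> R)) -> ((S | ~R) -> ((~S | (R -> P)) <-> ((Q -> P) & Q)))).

Initial set: {~(((~R | R) -> (P -> R)) -> ((S | ~R) -> ((~S | (R -> P)) <-> ((Q -> P) & Q))))}.
~(((~R | R) -> (P -> R)) -> ((S | ~R) -> ((~S | (R -> P)) <-> ((Q -> P) & Q)))): α-rule — add ((~R | R) -> (P -> R)), ~((S | ~R) -> ((~S | (R -> P)) <-> ((Q -> P) & Q))).
~((S | ~R) -> ((~S | (R -> P)) <-> ((Q -> P) & Q))): α-rule — add (S | ~R), ~((~S | (R -> P)) <-> ((Q -> P) & Q)).
((~R | R) -> (P -> R)): β-rule — branch into ~(~R | R)  //  (P -> R).
  branch 1 (add ~(~R | R)):
    ~(~R | R): α-rule — add ~~R, ~R.
    × closes — contains both R and ~R.
  branch 2 (add (P -> R)):
    (S | ~R): β-rule — branch into S  //  ~R.
      branch 2.1 (add S):
        ~((~S | (R -> P)) <-> ((Q -> P) & Q)): β-rule — branch into (~S | (R -> P)), ~((Q -> P) & Q)  //  ~(~S | (R -> P)), ((Q -> P) & Q).
          branch 2.1.1 (add (~S | (R -> P)), ~((Q -> P) & Q)):
            (P -> R): β-rule — branch into ~P  //  R.
              branch 2.1.1.1 (add ~P):
                (~S | (R -> P)): β-rule — branch into ~S  //  (R -> P).
                  branch 2.1.1.1.1 (add ~S):
                    × closes — contains both S and ~S.
                  branch 2.1.1.1.2 (add (R -> P)):
                    ~((Q -> P) & Q): β-rule — branch into ~(Q -> P)  //  ~Q.
                      branch 2.1.1.1.2.1 (add ~(Q -> P)):
                        ~(Q -> P): α-rule — add Q, ~P.
                        (R -> P): β-rule — branch into ~R  //  P.
                          branch 2.1.1.1.2.1.1 (add ~R):
                            ○ open, literals {P=false, Q=true, R=false, S=true}.
                          branch 2.1.1.1.2.1.2 (add P):
                            × closes — contains both P and ~P.
                      branch 2.1.1.1.2.2 (add ~Q):
                        (R -> P): β-rule — branch into ~R  //  P.
                          branch 2.1.1.1.2.2.1 (add ~R):
                            ○ open, literals {P=false, Q=false, R=false, S=true}.
                          branch 2.1.1.1.2.2.2 (add P):
                            × closes — contains both P and ~P.
              branch 2.1.1.2 (add R):
                (~S | (R -> P)): β-rule — branch into ~S  //  (R -> P).
                  branch 2.1.1.2.1 (add ~S):
                    × closes — contains both S and ~S.
                  branch 2.1.1.2.2 (add (R -> P)):
                    ~((Q -> P) & Q): β-rule — branch into ~(Q -> P)  //  ~Q.
                      branch 2.1.1.2.2.1 (add ~(Q -> P)):
                        ~(Q -> P): α-rule — add Q, ~P.
                        (R -> P): β-rule — branch into ~R  //  P.
                          branch 2.1.1.2.2.1.1 (add ~R):
                            × closes — contains both R and ~R.
                          branch 2.1.1.2.2.1.2 (add P):
                            × closes — contains both P and ~P.
                      branch 2.1.1.2.2.2 (add ~Q):
                        (R -> P): β-rule — branch into ~R  //  P.
                          branch 2.1.1.2.2.2.1 (add ~R):
                            × closes — contains both R and ~R.
                          branch 2.1.1.2.2.2.2 (add P):
                            ○ open, literals {P=true, Q=false, R=true, S=true}.
          branch 2.1.2 (add ~(~S | (R -> P)), ((Q -> P) & Q)):
            ~(~S | (R -> P)): α-rule — add ~~S, ~(R -> P).
            ((Q -> P) & Q): α-rule — add (Q -> P), Q.
            ~(R -> P): α-rule — add R, ~P.
            (P -> R): β-rule — branch into ~P  //  R.
              branch 2.1.2.1 (add ~P):
                (Q -> P): β-rule — branch into ~Q  //  P.
                  branch 2.1.2.1.1 (add ~Q):
                    × closes — contains both Q and ~Q.
                  branch 2.1.2.1.2 (add P):
                    × closes — contains both P and ~P.
              branch 2.1.2.2 (add R):
                (Q -> P): β-rule — branch into ~Q  //  P.
                  branch 2.1.2.2.1 (add ~Q):
                    × closes — contains both Q and ~Q.
                  branch 2.1.2.2.2 (add P):
                    × closes — contains both P and ~P.
      branch 2.2 (add ~R):
        ~((~S | (R -> P)) <-> ((Q -> P) & Q)): β-rule — branch into (~S | (R -> P)), ~((Q -> P) & Q)  //  ~(~S | (R -> P)), ((Q -> P) & Q).
          branch 2.2.1 (add (~S | (R -> P)), ~((Q -> P) & Q)):
            (P -> R): β-rule — branch into ~P  //  R.
              branch 2.2.1.1 (add ~P):
                (~S | (R -> P)): β-rule — branch into ~S  //  (R -> P).
                  branch 2.2.1.1.1 (add ~S):
                    ~((Q -> P) & Q): β-rule — branch into ~(Q -> P)  //  ~Q.
                      branch 2.2.1.1.1.1 (add ~(Q -> P)):
                        ~(Q -> P): α-rule — add Q, ~P.
                        ○ open, literals {P=false, Q=true, R=false, S=false}.
                      branch 2.2.1.1.1.2 (add ~Q):
                        ○ open, literals {P=false, Q=false, R=false, S=false}.
                  branch 2.2.1.1.2 (add (R -> P)):
                    ~((Q -> P) & Q): β-rule — branch into ~(Q -> P)  //  ~Q.
                      branch 2.2.1.1.2.1 (add ~(Q -> P)):
                        ~(Q -> P): α-rule — add Q, ~P.
                        (R -> P): β-rule — branch into ~R  //  P.
                          branch 2.2.1.1.2.1.1 (add ~R):
                            ○ open, literals {P=false, Q=true, R=false}.
                          branch 2.2.1.1.2.1.2 (add P):
                            × closes — contains both P and ~P.
                      branch 2.2.1.1.2.2 (add ~Q):
                        (R -> P): β-rule — branch into ~R  //  P.
                          branch 2.2.1.1.2.2.1 (add ~R):
                            ○ open, literals {P=false, Q=false, R=false}.
                          branch 2.2.1.1.2.2.2 (add P):
                            × closes — contains both P and ~P.
              branch 2.2.1.2 (add R):
                × closes — contains both R and ~R.
          branch 2.2.2 (add ~(~S | (R -> P)), ((Q -> P) & Q)):
            ~(~S | (R -> P)): α-rule — add ~~S, ~(R -> P).
            ((Q -> P) & Q): α-rule — add (Q -> P), Q.
            ~(R -> P): α-rule — add R, ~P.
            × closes — contains both R and ~R.
16 branches closed, 7 open.
Each open branch fixes some atoms; the unmentioned ones are free. Counting distinct full assignments: branch {P=false, Q=true, R=false, S=true} (none free) contributes 1 new; branch {P=false, Q=false, R=false, S=true} (none free) contributes 1 new; branch {P=true, Q=false, R=true, S=true} (none free) contributes 1 new; branch {P=false, Q=true, R=false, S=false} (none free) contributes 1 new; branch {P=false, Q=false, R=false, S=false} (none free) contributes 1 new; branch {P=false, Q=true, R=false} (S) contributes 0 new; branch {P=false, Q=false, R=false} (S) contributes 0 new. Total: 5.

5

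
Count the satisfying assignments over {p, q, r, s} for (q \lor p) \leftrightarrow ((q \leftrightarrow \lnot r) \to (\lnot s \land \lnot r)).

10

Initial set: {((q \lor p) \leftrightarrow ((q \leftrightarrow \lnot r) \to (\lnot s \land \lnot r)))}.
((q \lor p) \leftrightarrow ((q \leftrightarrow \lnot r) \to (\lnot s \land \lnot r))): β-rule — branch into (q \lor p), ((q \leftrightarrow \lnot r) \to (\lnot s \land \lnot r))  //  \lnot (q \lor p), \lnot ((q \leftrightarrow \lnot r) \to (\lnot s \land \lnot r)).
  branch 1 (add (q \lor p), ((q \leftrightarrow \lnot r) \to (\lnot s \land \lnot r))):
    (q \lor p): β-rule — branch into q  //  p.
      branch 1.1 (add q):
        ((q \leftrightarrow \lnot r) \to (\lnot s \land \lnot r)): β-rule — branch into \lnot (q \leftrightarrow \lnot r)  //  (\lnot s \land \lnot r).
          branch 1.1.1 (add \lnot (q \leftrightarrow \lnot r)):
            \lnot (q \leftrightarrow \lnot r): β-rule — branch into q, \lnot \lnot r  //  \lnot q, \lnot r.
              branch 1.1.1.1 (add q, \lnot \lnot r):
                ○ open, literals {q=1, r=1}.
              branch 1.1.1.2 (add \lnot q, \lnot r):
                × closes — contains both q and \lnot q.
          branch 1.1.2 (add (\lnot s \land \lnot r)):
            (\lnot s \land \lnot r): α-rule — add \lnot s, \lnot r.
            ○ open, literals {q=1, r=0, s=0}.
      branch 1.2 (add p):
        ((q \leftrightarrow \lnot r) \to (\lnot s \land \lnot r)): β-rule — branch into \lnot (q \leftrightarrow \lnot r)  //  (\lnot s \land \lnot r).
          branch 1.2.1 (add \lnot (q \leftrightarrow \lnot r)):
            \lnot (q \leftrightarrow \lnot r): β-rule — branch into q, \lnot \lnot r  //  \lnot q, \lnot r.
              branch 1.2.1.1 (add q, \lnot \lnot r):
                ○ open, literals {p=1, q=1, r=1}.
              branch 1.2.1.2 (add \lnot q, \lnot r):
                ○ open, literals {p=1, q=0, r=0}.
          branch 1.2.2 (add (\lnot s \land \lnot r)):
            (\lnot s \land \lnot r): α-rule — add \lnot s, \lnot r.
            ○ open, literals {p=1, r=0, s=0}.
  branch 2 (add \lnot (q \lor p), \lnot ((q \leftrightarrow \lnot r) \to (\lnot s \land \lnot r))):
    \lnot (q \lor p): α-rule — add \lnot q, \lnot p.
    \lnot ((q \leftrightarrow \lnot r) \to (\lnot s \land \lnot r)): α-rule — add (q \leftrightarrow \lnot r), \lnot (\lnot s \land \lnot r).
    (q \leftrightarrow \lnot r): β-rule — branch into q, \lnot r  //  \lnot q, \lnot \lnot r.
      branch 2.1 (add q, \lnot r):
        × closes — contains both q and \lnot q.
      branch 2.2 (add \lnot q, \lnot \lnot r):
        \lnot (\lnot s \land \lnot r): β-rule — branch into \lnot \lnot s  //  \lnot \lnot r.
          branch 2.2.1 (add \lnot \lnot s):
            ○ open, literals {p=0, q=0, r=1, s=1}.
          branch 2.2.2 (add \lnot \lnot r):
            ○ open, literals {p=0, q=0, r=1}.
2 branches closed, 7 open.
Each open branch fixes some atoms; the unmentioned ones are free. Counting distinct full assignments: branch {q=1, r=1} (p, s) contributes 4 new; branch {q=1, r=0, s=0} (p) contributes 2 new; branch {p=1, q=1, r=1} (s) contributes 0 new; branch {p=1, q=0, r=0} (s) contributes 2 new; branch {p=1, r=0, s=0} (q) contributes 0 new; branch {p=0, q=0, r=1, s=1} (none free) contributes 1 new; branch {p=0, q=0, r=1} (s) contributes 1 new. Total: 10.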